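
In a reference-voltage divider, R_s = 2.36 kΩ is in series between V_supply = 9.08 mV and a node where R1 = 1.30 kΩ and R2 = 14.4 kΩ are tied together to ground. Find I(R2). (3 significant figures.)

Equivalent of the parallel group: R_p = 1.192 kΩ.
V_A by voltage divider: V_A = 9.08 × 1.192/(2.36 + 1.192) = 3.048 mV.
I(R2) = V_A / R2 = 3.048/14.4 = 0.2116 µA.
(Equivalently: I_total = 2.556 µA, then current-divider fraction G_k/ΣG = 0.08280.)

I ≈ 0.212 µA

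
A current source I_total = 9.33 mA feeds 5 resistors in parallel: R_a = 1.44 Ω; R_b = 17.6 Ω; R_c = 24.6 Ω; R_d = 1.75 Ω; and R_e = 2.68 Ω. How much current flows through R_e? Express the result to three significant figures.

I ≈ 2.00 mA

ΣG = 1/1.44 + 1/17.6 + 1/24.6 + 1/1.75 + 1/2.68 = 1.736.
By the current-divider rule, I = I_total · G_k/ΣG = 9.33 × 0.2149 = 2.005 mA.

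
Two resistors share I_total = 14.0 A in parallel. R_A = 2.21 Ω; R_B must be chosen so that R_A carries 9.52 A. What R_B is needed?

Two-branch current divider: I_A = I_total · R_B/(R_A + R_B).
9.52/14.0 = R_B/(R_A + R_B) → R_B = R_A · (0.6800)/(1 − 0.6800) = 2.21 × 2.125 = 4.696 Ω.

R_B ≈ 4.70 Ω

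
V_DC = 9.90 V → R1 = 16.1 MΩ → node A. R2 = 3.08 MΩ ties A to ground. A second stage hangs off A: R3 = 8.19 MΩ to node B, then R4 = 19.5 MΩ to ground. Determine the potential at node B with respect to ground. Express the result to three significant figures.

Node A sees R2 in parallel with the series input of stage 2, R3 + R4 = 27.69 MΩ.
Effective lower resistance at A: R2 ‖ 27.69 = 2.772 MΩ.
V_A = 9.90 × 2.772/(16.1 + 2.772) = 1.454 V.
Then the unloaded second divider: V_B = V_A × R4/(R3+R4) = 1.454 × 0.7042 = 1.024 V.

V_B ≈ 1.02 V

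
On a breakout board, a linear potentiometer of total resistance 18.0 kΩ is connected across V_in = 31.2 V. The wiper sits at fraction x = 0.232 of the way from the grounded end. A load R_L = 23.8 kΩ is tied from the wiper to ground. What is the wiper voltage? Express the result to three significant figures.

V_out ≈ 6.38 V

The pot divides into 13.82 kΩ above the wiper and 4.176 kΩ below.
(x·R_p) ‖ R_L = 3.553 kΩ.
V_out = 31.2 × 3.553/(13.82 + 3.553) = 6.379 V.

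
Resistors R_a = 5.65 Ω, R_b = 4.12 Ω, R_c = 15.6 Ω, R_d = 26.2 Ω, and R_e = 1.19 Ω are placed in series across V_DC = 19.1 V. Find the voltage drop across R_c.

V ≈ 5.65 V

ΣR = 5.65 + 4.12 + 15.6 + 26.2 + 1.19 = 52.76 Ω.
V = V_DC · R/ΣR = 19.1 × 0.2957 = 5.647 V.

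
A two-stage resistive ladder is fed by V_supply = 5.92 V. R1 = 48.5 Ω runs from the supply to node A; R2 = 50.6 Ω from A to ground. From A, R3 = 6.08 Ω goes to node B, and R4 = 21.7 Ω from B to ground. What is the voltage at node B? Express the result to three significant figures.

V_B ≈ 1.25 V

Node A sees R2 in parallel with the series input of stage 2, R3 + R4 = 27.78 Ω.
Effective lower resistance at A: R2 ‖ 27.78 = 17.93 Ω.
First divider: V_A = V_supply · 17.93/(48.5 + 17.93) = 1.598 V.
Stage 2 is unloaded, so V_B = V_A · R4/(R3+R4) = 1.598 × 21.7/27.78 = 1.248 V.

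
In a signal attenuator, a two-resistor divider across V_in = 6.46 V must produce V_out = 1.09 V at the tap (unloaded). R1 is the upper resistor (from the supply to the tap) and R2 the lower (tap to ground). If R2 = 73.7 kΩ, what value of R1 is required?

V_out/V_in = R2/(R1+R2) = 0.1687.
So R1 = R2 · (V_in/V_out − 1) = 73.7 × (6.46/1.09 − 1) = 73.7 × 4.927 = 363.1 kΩ.

R1 ≈ 363 kΩ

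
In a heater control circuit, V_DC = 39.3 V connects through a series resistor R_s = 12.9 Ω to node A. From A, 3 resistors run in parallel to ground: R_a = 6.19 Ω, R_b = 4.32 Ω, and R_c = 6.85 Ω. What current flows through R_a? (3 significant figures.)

I ≈ 0.798 A

Parallel bank: R_p = 1/(1/6.19 + 1/4.32 + 1/6.85) = 1.855 Ω.
V_A by voltage divider: V_A = 39.3 × 1.855/(12.9 + 1.855) = 4.941 V.
Branch current I = V_A/R_a = 4.941/6.19 = 0.7983 A.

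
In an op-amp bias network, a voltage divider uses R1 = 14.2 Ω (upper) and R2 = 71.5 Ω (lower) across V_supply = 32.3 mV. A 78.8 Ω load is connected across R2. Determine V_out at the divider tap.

V_out ≈ 23.4 mV

First combine the lower leg with the load: R2 ‖ R_L = 37.49 Ω.
Then V_out = V_supply · R2'/(R1 + R2') = 32.3 × 37.49/51.69 = 23.43 mV.
(Unloaded it would be 26.9 mV; the load pulls it down.)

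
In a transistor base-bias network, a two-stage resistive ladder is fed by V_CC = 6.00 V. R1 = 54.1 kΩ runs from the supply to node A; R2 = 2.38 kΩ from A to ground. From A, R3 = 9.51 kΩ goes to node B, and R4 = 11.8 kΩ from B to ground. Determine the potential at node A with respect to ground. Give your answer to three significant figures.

Node A sees R2 in parallel with the series input of stage 2, R3 + R4 = 21.31 kΩ.
Effective lower resistance at A: R2 ‖ 21.31 = 2.141 kΩ.
V_A = 6.00 × 2.141/(54.1 + 2.141) = 0.2284 V.

V_A ≈ 0.228 V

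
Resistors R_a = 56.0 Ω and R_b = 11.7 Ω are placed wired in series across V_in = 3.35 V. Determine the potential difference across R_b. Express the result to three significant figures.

V ≈ 0.579 V

Series total: ΣR = 56.0 + 11.7 = 67.70 Ω.
Voltage divider: V = V_in · (11.70 / 67.70) = 3.35 × 0.1728 = 0.5790 V.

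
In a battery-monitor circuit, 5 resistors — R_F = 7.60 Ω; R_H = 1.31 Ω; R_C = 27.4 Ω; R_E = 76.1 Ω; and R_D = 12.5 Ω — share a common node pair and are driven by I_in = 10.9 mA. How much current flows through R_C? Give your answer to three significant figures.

ΣG = 1/7.60 + 1/1.31 + 1/27.4 + 1/76.1 + 1/12.5 = 1.025.
R_C takes the fraction G_k/ΣG = 0.03650/1.025 = 0.03562, so I = 10.9 × 0.03562 = 0.3883 mA.

I ≈ 0.388 mA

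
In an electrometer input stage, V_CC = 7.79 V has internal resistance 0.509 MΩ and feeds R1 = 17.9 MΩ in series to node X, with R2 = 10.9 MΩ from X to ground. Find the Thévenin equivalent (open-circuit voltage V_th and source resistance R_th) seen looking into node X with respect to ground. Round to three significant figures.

R1' = 0.509 + 17.9 = 18.41 MΩ (source resistance + R1).
V_th is the unloaded tap voltage: V_CC · R2/(R1'+R2) = 7.79 × 0.3719 = 2.897 V.
Looking into X with the source shorted: R_th = R1'·R2/(R1'+R2) = 18.41 × 10.9/29.31 = 6.846 MΩ.

V_th ≈ 2.90 V, R_th ≈ 6.85 MΩ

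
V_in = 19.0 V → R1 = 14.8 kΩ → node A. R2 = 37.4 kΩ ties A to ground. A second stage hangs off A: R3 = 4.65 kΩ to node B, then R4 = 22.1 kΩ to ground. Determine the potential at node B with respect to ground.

Looking into the second stage from A: R3 + R4 = 26.75 kΩ appears in parallel with R2.
R2 ‖ (R3+R4) = 15.60 kΩ.
First divider: V_A = V_in · 15.60/(14.8 + 15.60) = 9.749 V.
Stage 2 is unloaded, so V_B = V_A · R4/(R3+R4) = 9.749 × 22.1/26.75 = 8.054 V.

V_B ≈ 8.05 V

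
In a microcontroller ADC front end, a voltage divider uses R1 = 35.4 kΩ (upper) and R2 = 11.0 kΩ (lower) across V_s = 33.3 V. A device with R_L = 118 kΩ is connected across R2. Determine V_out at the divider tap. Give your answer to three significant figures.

V_out ≈ 7.37 V

The load sits in parallel with R2, giving an effective lower resistance R2' = R2·R_L/(R2+R_L) = 10.06 kΩ.
Now apply the divider: V_out = 33.3 × 0.2213 = 7.370 V.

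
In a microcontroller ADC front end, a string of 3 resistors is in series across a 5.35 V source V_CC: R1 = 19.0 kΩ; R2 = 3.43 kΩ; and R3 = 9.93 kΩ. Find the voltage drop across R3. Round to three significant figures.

V ≈ 1.64 V

Series total: ΣR = 19.0 + 3.43 + 9.93 = 32.36 kΩ.
By the voltage-divider rule, V = 5.35 × 9.930/32.36 = 1.642 V.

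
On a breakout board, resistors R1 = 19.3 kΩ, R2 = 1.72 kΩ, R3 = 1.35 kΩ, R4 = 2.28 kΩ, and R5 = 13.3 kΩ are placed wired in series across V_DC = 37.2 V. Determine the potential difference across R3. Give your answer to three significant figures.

ΣR = 19.3 + 1.72 + 1.35 + 2.28 + 13.3 = 37.95 kΩ.
Voltage divider: V = V_DC · (1.350 / 37.95) = 37.2 × 0.03557 = 1.323 V.

V ≈ 1.32 V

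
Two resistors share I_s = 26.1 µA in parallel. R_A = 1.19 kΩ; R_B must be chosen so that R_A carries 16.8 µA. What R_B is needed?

R_B ≈ 2.15 kΩ

The fraction through R_A equals R_B/(R_A+R_B).
With f = 0.6437, R_B = R_A · f/(1−f) = 1.19 × 1.806 = 2.150 kΩ.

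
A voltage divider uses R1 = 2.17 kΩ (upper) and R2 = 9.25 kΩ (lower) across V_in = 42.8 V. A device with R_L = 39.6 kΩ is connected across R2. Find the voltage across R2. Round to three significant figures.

R2 ‖ R_L = (9.25 × 39.6)/(9.25 + 39.6) = 7.498 kΩ.
Voltage divider with the loaded lower leg: V_out = 42.8 × 7.498/(2.17 + 7.498) = 42.8 × 0.7756 = 33.19 V.

V_out ≈ 33.2 V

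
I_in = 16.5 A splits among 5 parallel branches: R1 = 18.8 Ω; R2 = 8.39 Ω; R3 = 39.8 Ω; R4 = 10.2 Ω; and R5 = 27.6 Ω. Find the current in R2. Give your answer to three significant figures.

Total conductance ΣG = 1/18.8 + 1/8.39 + 1/39.8 + 1/10.2 + 1/27.6 = 0.3318 (units of 1/Ω).
R2 takes the fraction G_k/ΣG = 0.1192/0.3318 = 0.3592, so I = 16.5 × 0.3592 = 5.928 A.

I ≈ 5.93 A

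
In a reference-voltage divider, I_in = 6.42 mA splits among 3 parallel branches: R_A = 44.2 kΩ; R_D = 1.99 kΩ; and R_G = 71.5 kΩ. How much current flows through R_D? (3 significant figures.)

ΣG = 1/44.2 + 1/1.99 + 1/71.5 = 0.5391.
By the current-divider rule, I = I_in · G_k/ΣG = 6.42 × 0.9321 = 5.984 mA.

I ≈ 5.98 mA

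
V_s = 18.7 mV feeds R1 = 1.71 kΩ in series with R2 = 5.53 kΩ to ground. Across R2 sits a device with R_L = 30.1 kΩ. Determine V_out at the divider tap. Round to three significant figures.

V_out ≈ 13.7 mV

R2 ‖ R_L = (5.53 × 30.1)/(5.53 + 30.1) = 4.672 kΩ.
Then V_out = V_s · R2'/(R1 + R2') = 18.7 × 4.672/6.382 = 13.69 mV.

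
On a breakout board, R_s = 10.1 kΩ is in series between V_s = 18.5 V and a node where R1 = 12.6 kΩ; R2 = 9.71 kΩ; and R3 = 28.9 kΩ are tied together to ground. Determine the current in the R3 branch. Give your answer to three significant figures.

Combine the parallel branches: R_p = (1/12.6 + 1/9.71 + 1/28.9)⁻¹ = 4.609 kΩ.
Node voltage V_A = V_s · R_p/(R_s + R_p) = 18.5 × 0.3134 = 5.797 V.
I(R3) = V_A / R3 = 5.797/28.9 = 0.2006 mA.

I ≈ 0.201 mA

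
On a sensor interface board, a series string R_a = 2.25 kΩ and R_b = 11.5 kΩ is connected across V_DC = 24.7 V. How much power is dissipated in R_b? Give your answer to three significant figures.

P ≈ 37.1 mW

The common current is I = 24.7/13.75 = 1.796 mA.
P = I²R = 3.227 × 11.5 = 37.11 mW.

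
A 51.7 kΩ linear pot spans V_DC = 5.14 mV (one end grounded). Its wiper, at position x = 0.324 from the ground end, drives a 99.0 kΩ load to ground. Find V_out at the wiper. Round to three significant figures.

V_out ≈ 1.49 mV

Split the track: R_lower = x·R_p = 16.75 kΩ, R_upper = (1−x)·R_p = 34.95 kΩ.
Lower segment in parallel with the load: 16.75 ‖ 99.0 = 14.33 kΩ.
V_out = 5.14 × 14.33/(34.95 + 14.33) = 1.494 mV.
(Unloaded: V_out = x·V_DC = 1.67 mV.)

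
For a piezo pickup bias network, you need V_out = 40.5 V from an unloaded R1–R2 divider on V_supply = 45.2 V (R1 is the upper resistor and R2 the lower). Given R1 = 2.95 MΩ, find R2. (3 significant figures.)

R2 ≈ 25.4 MΩ

Required fraction k = V_out/V_supply = 0.8960.
Rearranging, R2 = R1·k/(1−k) = 2.95 × 8.617 = 25.42 MΩ.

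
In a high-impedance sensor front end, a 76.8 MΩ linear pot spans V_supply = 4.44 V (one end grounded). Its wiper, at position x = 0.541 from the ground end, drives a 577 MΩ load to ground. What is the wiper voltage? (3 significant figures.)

V_out ≈ 2.33 V

Lower segment x·R_p = 41.55 MΩ; upper segment (1−x)·R_p = 35.25 MΩ.
(x·R_p) ‖ R_L = 38.76 MΩ.
V_out = 4.44 × 38.76/(35.25 + 38.76) = 2.325 V.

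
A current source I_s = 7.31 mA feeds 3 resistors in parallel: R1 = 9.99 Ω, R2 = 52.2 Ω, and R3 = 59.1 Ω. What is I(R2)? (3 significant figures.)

I ≈ 1.03 mA

Conductances: ΣG = 1/9.99 + 1/52.2 + 1/59.1 = 0.1362 (1/Ω).
Current divider: I(R2) = I_s · G_k/ΣG = 7.31 × (0.01916/0.1362) = 7.31 × 0.1407 = 1.028 mA.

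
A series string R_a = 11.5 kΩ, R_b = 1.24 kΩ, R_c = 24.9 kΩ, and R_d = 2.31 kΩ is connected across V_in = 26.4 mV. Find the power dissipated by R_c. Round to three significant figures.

The common current is I = 26.4/39.95 = 0.6608 µA.
P(R_c) = I²·R_c = (0.6608)² × 24.9 = 10.87 nW.

P ≈ 10.9 nW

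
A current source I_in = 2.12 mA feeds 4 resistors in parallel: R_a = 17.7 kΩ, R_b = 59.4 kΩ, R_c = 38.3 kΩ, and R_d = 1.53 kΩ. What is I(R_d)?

I ≈ 1.84 mA

Conductances: ΣG = 1/17.7 + 1/59.4 + 1/38.3 + 1/1.53 = 0.7530 (1/kΩ).
Current divider: I(R_d) = I_in · G_k/ΣG = 2.12 × (0.6536/0.7530) = 2.12 × 0.8679 = 1.840 mA.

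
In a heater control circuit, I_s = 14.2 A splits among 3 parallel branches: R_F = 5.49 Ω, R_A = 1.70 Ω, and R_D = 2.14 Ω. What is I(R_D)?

I ≈ 5.36 A

Conductances: ΣG = 1/5.49 + 1/1.70 + 1/2.14 = 1.238 (1/Ω).
Current divider: I(R_D) = I_s · G_k/ΣG = 14.2 × (0.4673/1.238) = 14.2 × 0.3776 = 5.361 A.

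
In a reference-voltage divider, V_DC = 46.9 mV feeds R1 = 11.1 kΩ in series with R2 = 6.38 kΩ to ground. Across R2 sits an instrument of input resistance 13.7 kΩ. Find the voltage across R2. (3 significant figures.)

V_out ≈ 13.2 mV

The load sits in parallel with R2, giving an effective lower resistance R2' = R2·R_L/(R2+R_L) = 4.353 kΩ.
Voltage divider with the loaded lower leg: V_out = 46.9 × 4.353/(11.1 + 4.353) = 46.9 × 0.2817 = 13.21 mV.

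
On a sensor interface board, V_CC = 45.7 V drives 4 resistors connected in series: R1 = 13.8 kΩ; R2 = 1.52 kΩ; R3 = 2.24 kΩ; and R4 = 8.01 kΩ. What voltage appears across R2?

V ≈ 2.72 V

ΣR = 13.8 + 1.52 + 2.24 + 8.01 = 25.57 kΩ.
Voltage divider: V = V_CC · (1.520 / 25.57) = 45.7 × 0.05944 = 2.717 V.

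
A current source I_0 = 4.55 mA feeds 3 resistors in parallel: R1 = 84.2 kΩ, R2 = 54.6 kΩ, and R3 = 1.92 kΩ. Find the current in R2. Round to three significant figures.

ΣG = 1/84.2 + 1/54.6 + 1/1.92 = 0.5510.
Current divider: I(R2) = I_0 · G_k/ΣG = 4.55 × (0.01832/0.5510) = 4.55 × 0.03324 = 0.1512 mA.

I ≈ 0.151 mA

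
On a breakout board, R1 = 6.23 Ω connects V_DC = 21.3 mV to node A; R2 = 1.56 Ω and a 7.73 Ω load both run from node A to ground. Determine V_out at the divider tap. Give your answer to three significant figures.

The load sits in parallel with R2, giving an effective lower resistance R2' = R2·R_L/(R2+R_L) = 1.298 Ω.
Then V_out = V_DC · R2'/(R1 + R2') = 21.3 × 1.298/7.528 = 3.673 mV.

V_out ≈ 3.67 mV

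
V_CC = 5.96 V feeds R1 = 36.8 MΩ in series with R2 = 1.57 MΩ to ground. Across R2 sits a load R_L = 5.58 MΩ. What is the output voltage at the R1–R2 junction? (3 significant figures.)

V_out ≈ 0.192 V

R2 ‖ R_L = (1.57 × 5.58)/(1.57 + 5.58) = 1.225 MΩ.
Voltage divider with the loaded lower leg: V_out = 5.96 × 1.225/(36.8 + 1.225) = 5.96 × 0.03222 = 0.1920 V.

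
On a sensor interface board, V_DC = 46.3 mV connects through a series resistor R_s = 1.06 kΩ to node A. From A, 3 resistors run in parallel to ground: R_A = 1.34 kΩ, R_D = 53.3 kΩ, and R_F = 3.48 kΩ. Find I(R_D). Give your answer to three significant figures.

Combine the parallel branches: R_p = (1/1.34 + 1/53.3 + 1/3.48)⁻¹ = 0.9502 kΩ.
V_A by voltage divider: V_A = 46.3 × 0.9502/(1.06 + 0.9502) = 21.89 mV.
Branch current I = V_A/R_D = 21.89/53.3 = 0.4106 µA.

I ≈ 0.411 µA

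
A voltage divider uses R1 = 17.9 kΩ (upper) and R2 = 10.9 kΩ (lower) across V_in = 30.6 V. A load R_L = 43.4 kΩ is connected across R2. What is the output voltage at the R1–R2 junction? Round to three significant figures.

First combine the lower leg with the load: R2 ‖ R_L = 8.712 kΩ.
Now apply the divider: V_out = 30.6 × 0.3274 = 10.02 V.

V_out ≈ 10.0 V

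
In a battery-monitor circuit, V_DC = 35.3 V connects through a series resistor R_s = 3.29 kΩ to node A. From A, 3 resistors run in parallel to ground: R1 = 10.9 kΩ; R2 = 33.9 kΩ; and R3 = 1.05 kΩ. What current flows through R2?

Equivalent of the parallel group: R_p = 0.9314 kΩ.
V_A = 35.3 × 0.9314/4.221 = 7.789 V.
I(R2) = V_A / R2 = 7.789/33.9 = 0.2298 mA.

I ≈ 0.230 mA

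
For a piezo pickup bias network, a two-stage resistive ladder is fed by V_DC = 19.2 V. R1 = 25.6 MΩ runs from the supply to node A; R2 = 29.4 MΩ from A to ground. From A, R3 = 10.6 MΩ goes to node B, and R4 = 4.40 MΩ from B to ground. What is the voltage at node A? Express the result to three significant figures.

V_A ≈ 5.37 V

Looking into the second stage from A: R3 + R4 = 15.00 MΩ appears in parallel with R2.
Effective lower resistance at A: R2 ‖ 15.00 = 9.932 MΩ.
So V_A = 19.2 × 0.2795 = 5.367 V.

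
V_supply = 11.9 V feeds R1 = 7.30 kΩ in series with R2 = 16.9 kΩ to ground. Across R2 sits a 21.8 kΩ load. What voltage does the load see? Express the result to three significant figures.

First combine the lower leg with the load: R2 ‖ R_L = 9.520 kΩ.
Then V_out = V_supply · R2'/(R1 + R2') = 11.9 × 9.520/16.82 = 6.735 V.

V_out ≈ 6.74 V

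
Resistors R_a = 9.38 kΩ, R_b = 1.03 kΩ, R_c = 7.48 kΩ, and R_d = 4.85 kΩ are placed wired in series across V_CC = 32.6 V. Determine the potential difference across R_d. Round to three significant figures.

ΣR = 9.38 + 1.03 + 7.48 + 4.85 = 22.74 kΩ.
Voltage divider: V = V_CC · (4.850 / 22.74) = 32.6 × 0.2133 = 6.953 V.

V ≈ 6.95 V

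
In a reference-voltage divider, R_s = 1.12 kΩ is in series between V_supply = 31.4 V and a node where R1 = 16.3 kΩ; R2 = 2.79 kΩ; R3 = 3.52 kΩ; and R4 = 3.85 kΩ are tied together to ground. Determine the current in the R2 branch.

I ≈ 5.41 mA

Parallel bank: R_p = 1/(1/16.3 + 1/2.79 + 1/3.52 + 1/3.85) = 1.038 kΩ.
V_A by voltage divider: V_A = 31.4 × 1.038/(1.12 + 1.038) = 15.10 V.
I(R2) = V_A / R2 = 15.10/2.79 = 5.413 mA.
(Equivalently: I_total = 14.55 mA, then current-divider fraction G_k/ΣG = 0.3720.)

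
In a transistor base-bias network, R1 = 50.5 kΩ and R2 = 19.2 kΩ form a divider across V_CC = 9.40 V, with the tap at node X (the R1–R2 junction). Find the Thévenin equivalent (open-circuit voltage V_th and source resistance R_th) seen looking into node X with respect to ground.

V_th ≈ 2.59 V, R_th ≈ 13.9 kΩ

With X open, the divider is unloaded: V_th = 9.40 × 19.2/69.70 = 2.589 V.
With V_CC suppressed (replaced by a short), R_th = R1 ‖ R2 = (50.50 × 19.2)/(50.50 + 19.2) = 13.91 kΩ.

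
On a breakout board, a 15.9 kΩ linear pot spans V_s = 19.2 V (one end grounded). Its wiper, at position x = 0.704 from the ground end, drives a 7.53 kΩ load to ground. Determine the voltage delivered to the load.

V_out ≈ 9.39 V

Split the track: R_lower = x·R_p = 11.19 kΩ, R_upper = (1−x)·R_p = 4.706 kΩ.
(x·R_p) ‖ R_L = 4.502 kΩ.
V_out = 19.2 × 4.502/(4.706 + 4.502) = 9.387 V.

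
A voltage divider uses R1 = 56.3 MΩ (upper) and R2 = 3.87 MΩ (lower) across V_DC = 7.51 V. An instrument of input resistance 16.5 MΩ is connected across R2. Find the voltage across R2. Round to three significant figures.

The load sits in parallel with R2, giving an effective lower resistance R2' = R2·R_L/(R2+R_L) = 3.135 MΩ.
Voltage divider with the loaded lower leg: V_out = 7.51 × 3.135/(56.3 + 3.135) = 7.51 × 0.05274 = 0.3961 V.
(Unloaded it would be 0.483 V; the load pulls it down.)

V_out ≈ 0.396 V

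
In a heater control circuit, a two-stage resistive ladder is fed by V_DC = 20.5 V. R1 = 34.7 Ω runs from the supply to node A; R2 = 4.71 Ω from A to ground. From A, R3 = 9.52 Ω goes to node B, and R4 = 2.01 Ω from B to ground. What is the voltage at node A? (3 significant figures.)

V_A ≈ 1.80 V

Looking into the second stage from A: R3 + R4 = 11.53 Ω appears in parallel with R2.
Effective lower resistance at A: R2 ‖ 11.53 = 3.344 Ω.
V_A = 20.5 × 3.344/(34.7 + 3.344) = 1.802 V.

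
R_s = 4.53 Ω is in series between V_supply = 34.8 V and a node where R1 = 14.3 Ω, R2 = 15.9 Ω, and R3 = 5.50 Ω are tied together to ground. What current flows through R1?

I ≈ 1.00 A

Combine the parallel branches: R_p = (1/14.3 + 1/15.9 + 1/5.50)⁻¹ = 3.178 Ω.
Node voltage V_A = V_supply · R_p/(R_s + R_p) = 34.8 × 0.4123 = 14.35 V.
I(R1) = V_A / R1 = 14.35/14.3 = 1.003 A.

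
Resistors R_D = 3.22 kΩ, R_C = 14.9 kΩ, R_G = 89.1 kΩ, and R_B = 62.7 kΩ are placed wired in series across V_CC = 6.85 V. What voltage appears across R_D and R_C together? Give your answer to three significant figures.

V ≈ 0.730 V

ΣR = 3.22 + 14.9 + 89.1 + 62.7 = 169.9 kΩ.
R_{R_D..R_C} = 3.22 + 14.9 = 18.12 kΩ.
V = V_CC · R/ΣR = 6.85 × 0.1066 = 0.7305 V.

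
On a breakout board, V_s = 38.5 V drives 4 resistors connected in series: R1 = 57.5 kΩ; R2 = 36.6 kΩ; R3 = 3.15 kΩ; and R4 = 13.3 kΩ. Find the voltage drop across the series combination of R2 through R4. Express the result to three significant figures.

Total series resistance ΣR = 57.5 + 36.6 + 3.15 + 13.3 = 110.5 kΩ.
R_{R2..R4} = 36.6 + 3.15 + 13.3 = 53.05 kΩ.
V = V_s · R/ΣR = 38.5 × 0.4799 = 18.48 V.

V ≈ 18.5 V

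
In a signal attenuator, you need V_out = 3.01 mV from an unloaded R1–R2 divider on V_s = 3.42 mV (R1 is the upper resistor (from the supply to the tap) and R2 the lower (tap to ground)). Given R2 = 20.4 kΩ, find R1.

Required fraction k = V_out/V_s = 0.8801.
R1 = R2·(1/k − 1) = 20.4 × 0.1362 = 2.779 kΩ.

R1 ≈ 2.78 kΩ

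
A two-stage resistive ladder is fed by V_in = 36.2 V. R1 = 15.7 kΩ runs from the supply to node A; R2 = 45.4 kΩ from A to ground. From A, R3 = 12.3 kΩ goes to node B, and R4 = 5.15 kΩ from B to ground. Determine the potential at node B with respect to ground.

Looking into the second stage from A: R3 + R4 = 17.45 kΩ appears in parallel with R2.
R2 ‖ (R3+R4) = 12.61 kΩ.
First divider: V_A = V_in · 12.61/(15.7 + 12.61) = 16.12 V.
Then the unloaded second divider: V_B = V_A × R4/(R3+R4) = 16.12 × 0.2951 = 4.758 V.

V_B ≈ 4.76 V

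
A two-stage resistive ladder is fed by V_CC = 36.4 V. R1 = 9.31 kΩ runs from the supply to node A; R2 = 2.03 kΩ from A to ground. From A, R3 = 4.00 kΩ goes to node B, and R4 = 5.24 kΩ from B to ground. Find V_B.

Looking into the second stage from A: R3 + R4 = 9.240 kΩ appears in parallel with R2.
Effective lower resistance at A: R2 ‖ 9.240 = 1.664 kΩ.
First divider: V_A = V_CC · 1.664/(9.31 + 1.664) = 5.520 V.
Then the unloaded second divider: V_B = V_A × R4/(R3+R4) = 5.520 × 0.5671 = 3.131 V.

V_B ≈ 3.13 V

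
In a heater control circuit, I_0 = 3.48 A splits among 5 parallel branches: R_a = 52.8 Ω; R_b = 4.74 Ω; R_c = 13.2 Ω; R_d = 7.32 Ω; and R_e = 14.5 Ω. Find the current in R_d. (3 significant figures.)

Total conductance ΣG = 1/52.8 + 1/4.74 + 1/13.2 + 1/7.32 + 1/14.5 = 0.5112 (units of 1/Ω).
Current divider: I(R_d) = I_0 · G_k/ΣG = 3.48 × (0.1366/0.5112) = 3.48 × 0.2672 = 0.9299 A.

I ≈ 0.930 A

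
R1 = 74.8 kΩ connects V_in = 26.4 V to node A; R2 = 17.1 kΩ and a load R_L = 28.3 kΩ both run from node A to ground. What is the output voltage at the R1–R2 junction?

The load sits in parallel with R2, giving an effective lower resistance R2' = R2·R_L/(R2+R_L) = 10.66 kΩ.
Voltage divider with the loaded lower leg: V_out = 26.4 × 10.66/(74.8 + 10.66) = 26.4 × 0.1247 = 3.293 V.

V_out ≈ 3.29 V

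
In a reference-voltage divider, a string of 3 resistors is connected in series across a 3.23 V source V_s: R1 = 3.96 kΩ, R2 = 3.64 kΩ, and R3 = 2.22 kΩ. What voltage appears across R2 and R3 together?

V ≈ 1.93 V

Series total: ΣR = 3.96 + 3.64 + 2.22 = 9.820 kΩ.
R_{R2..R3} = 3.64 + 2.22 = 5.860 kΩ.
Voltage divider: V = V_s · (5.860 / 9.820) = 3.23 × 0.5967 = 1.927 V.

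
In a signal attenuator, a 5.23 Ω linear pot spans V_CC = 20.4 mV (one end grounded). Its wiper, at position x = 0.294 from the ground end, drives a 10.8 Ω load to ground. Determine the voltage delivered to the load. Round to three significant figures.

V_out ≈ 5.45 mV

The pot divides into 3.692 Ω above the wiper and 1.538 Ω below.
R_L loads the lower segment: effective lower R = 1.346 Ω.
Then V_out = V_CC · 1.346/(3.692 + 1.346) = 5.450 mV.
(Unloaded: V_out = x·V_CC = 6.00 mV.)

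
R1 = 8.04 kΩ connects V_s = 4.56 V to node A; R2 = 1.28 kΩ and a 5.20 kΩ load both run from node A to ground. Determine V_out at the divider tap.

The load sits in parallel with R2, giving an effective lower resistance R2' = R2·R_L/(R2+R_L) = 1.027 kΩ.
Now apply the divider: V_out = 4.56 × 0.1133 = 0.5166 V.

V_out ≈ 0.517 V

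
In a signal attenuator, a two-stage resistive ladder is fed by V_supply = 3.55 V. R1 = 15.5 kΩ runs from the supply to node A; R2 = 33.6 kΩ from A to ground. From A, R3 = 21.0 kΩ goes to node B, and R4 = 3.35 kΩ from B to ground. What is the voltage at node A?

Looking into the second stage from A: R3 + R4 = 24.35 kΩ appears in parallel with R2.
R2 ‖ (R3+R4) = 14.12 kΩ.
V_A = 3.55 × 14.12/(15.5 + 14.12) = 1.692 V.

V_A ≈ 1.69 V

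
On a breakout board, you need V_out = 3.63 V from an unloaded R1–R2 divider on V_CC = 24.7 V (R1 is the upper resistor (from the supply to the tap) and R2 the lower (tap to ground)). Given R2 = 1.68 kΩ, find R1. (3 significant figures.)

V_out/V_CC = R2/(R1+R2) = 0.1470.
R1 = R2·(1/k − 1) = 1.68 × 5.804 = 9.751 kΩ.

R1 ≈ 9.75 kΩ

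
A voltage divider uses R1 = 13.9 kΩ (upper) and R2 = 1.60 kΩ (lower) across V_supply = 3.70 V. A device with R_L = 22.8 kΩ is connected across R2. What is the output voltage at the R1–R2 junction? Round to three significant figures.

The load sits in parallel with R2, giving an effective lower resistance R2' = R2·R_L/(R2+R_L) = 1.495 kΩ.
Then V_out = V_supply · R2'/(R1 + R2') = 3.70 × 1.495/15.40 = 0.3593 V.

V_out ≈ 0.359 V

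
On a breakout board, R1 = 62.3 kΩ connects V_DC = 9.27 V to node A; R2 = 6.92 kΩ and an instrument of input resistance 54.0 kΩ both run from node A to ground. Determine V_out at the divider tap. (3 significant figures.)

R2 ‖ R_L = (6.92 × 54.0)/(6.92 + 54.0) = 6.134 kΩ.
Now apply the divider: V_out = 9.27 × 0.08963 = 0.8309 V.
(Unloaded it would be 0.927 V; the load pulls it down.)

V_out ≈ 0.831 V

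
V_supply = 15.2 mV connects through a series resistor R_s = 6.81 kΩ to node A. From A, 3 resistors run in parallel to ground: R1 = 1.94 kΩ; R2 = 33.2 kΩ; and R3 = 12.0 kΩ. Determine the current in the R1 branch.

I ≈ 1.48 µA

Parallel bank: R_p = 1/(1/1.94 + 1/33.2 + 1/12.0) = 1.590 kΩ.
Node voltage V_A = V_supply · R_p/(R_s + R_p) = 15.2 × 0.1893 = 2.877 mV.
Branch current I = V_A/R1 = 2.877/1.94 = 1.483 µA.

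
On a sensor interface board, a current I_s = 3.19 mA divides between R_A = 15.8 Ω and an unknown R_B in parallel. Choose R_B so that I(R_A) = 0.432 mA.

In a two-way split, I_A/I_s = R_B/(R_A + R_B).
With f = 0.1354, R_B = R_A · f/(1−f) = 15.8 × 0.1566 = 2.475 Ω.

R_B ≈ 2.47 Ω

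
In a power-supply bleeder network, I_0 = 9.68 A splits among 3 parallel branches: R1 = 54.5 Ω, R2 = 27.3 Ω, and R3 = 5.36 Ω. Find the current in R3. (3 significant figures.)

Conductances: ΣG = 1/54.5 + 1/27.3 + 1/5.36 = 0.2415 (1/Ω).
Current divider: I(R3) = I_0 · G_k/ΣG = 9.68 × (0.1866/0.2415) = 9.68 × 0.7724 = 7.477 A.

I ≈ 7.48 A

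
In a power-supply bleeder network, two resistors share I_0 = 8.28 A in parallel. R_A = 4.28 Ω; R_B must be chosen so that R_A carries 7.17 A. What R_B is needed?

R_B ≈ 27.6 Ω

The fraction through R_A equals R_B/(R_A+R_B).
With f = 0.8659, R_B = R_A · f/(1−f) = 4.28 × 6.459 = 27.65 Ω.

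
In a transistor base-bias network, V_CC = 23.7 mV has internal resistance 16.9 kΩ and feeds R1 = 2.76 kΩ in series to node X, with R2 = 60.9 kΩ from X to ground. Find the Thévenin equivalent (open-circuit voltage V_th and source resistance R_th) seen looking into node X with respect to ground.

R1' = 16.9 + 2.76 = 19.66 kΩ (source resistance + R1).
Open-circuit (no load on X): V_th = V_CC · R2/(R1' + R2) = 23.7 × 60.9/(19.66 + 60.9) = 17.92 mV.
Looking into X with the source shorted: R_th = R1'·R2/(R1'+R2) = 19.66 × 60.9/80.56 = 14.86 kΩ.

V_th ≈ 17.9 mV, R_th ≈ 14.9 kΩ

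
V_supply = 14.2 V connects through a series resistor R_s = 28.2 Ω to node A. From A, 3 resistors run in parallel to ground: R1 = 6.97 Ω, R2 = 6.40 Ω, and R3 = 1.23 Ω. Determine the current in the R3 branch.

I ≈ 0.357 A

Parallel bank: R_p = 1/(1/6.97 + 1/6.40 + 1/1.23) = 0.8987 Ω.
Node voltage V_A = V_supply · R_p/(R_s + R_p) = 14.2 × 0.03088 = 0.4386 V.
I(R3) = V_A / R3 = 0.4386/1.23 = 0.3565 A.
(Equivalently: I_total = 0.4880 A, then current-divider fraction G_k/ΣG = 0.7306.)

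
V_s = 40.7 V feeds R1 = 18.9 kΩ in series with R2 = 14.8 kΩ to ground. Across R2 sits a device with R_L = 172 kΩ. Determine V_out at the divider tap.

V_out ≈ 17.1 V

The load sits in parallel with R2, giving an effective lower resistance R2' = R2·R_L/(R2+R_L) = 13.63 kΩ.
Now apply the divider: V_out = 40.7 × 0.4190 = 17.05 V.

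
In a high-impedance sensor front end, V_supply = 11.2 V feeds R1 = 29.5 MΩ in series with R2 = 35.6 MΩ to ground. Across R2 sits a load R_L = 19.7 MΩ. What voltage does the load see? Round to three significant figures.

The load sits in parallel with R2, giving an effective lower resistance R2' = R2·R_L/(R2+R_L) = 12.68 MΩ.
Voltage divider with the loaded lower leg: V_out = 11.2 × 12.68/(29.5 + 12.68) = 11.2 × 0.3007 = 3.367 V.

V_out ≈ 3.37 V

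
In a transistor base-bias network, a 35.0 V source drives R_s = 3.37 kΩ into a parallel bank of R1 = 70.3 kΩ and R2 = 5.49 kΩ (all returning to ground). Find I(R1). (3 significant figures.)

I ≈ 0.300 mA

Combine the parallel branches: R_p = (1/70.3 + 1/5.49)⁻¹ = 5.092 kΩ.
V_A by voltage divider: V_A = 35.0 × 5.092/(3.37 + 5.092) = 21.06 V.
I(R1) = V_A / R1 = 21.06/70.3 = 0.2996 mA.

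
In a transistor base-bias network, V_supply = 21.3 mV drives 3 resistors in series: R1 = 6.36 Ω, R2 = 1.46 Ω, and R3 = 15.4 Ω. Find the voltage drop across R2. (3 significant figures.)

V ≈ 1.34 mV

Series total: ΣR = 6.36 + 1.46 + 15.4 = 23.22 Ω.
V = V_supply · R/ΣR = 21.3 × 0.06288 = 1.339 mV.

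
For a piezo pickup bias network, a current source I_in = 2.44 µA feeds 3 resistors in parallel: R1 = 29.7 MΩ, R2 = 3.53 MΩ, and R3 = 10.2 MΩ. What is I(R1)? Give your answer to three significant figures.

I ≈ 0.198 µA

Conductances: ΣG = 1/29.7 + 1/3.53 + 1/10.2 = 0.4150 (1/MΩ).
R1 takes the fraction G_k/ΣG = 0.03367/0.4150 = 0.08113, so I = 2.44 × 0.08113 = 0.1980 µA.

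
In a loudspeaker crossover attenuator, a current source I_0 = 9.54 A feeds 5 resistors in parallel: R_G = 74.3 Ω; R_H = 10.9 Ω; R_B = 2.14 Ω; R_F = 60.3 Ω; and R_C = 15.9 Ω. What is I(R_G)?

Conductances: ΣG = 1/74.3 + 1/10.9 + 1/2.14 + 1/60.3 + 1/15.9 = 0.6520 (1/Ω).
Current divider: I(R_G) = I_0 · G_k/ΣG = 9.54 × (0.01346/0.6520) = 9.54 × 0.02064 = 0.1969 A.

I ≈ 0.197 A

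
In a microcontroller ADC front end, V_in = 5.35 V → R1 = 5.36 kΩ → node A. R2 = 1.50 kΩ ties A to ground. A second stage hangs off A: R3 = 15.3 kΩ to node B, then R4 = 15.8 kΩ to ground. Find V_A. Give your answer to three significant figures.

Node A sees R2 in parallel with the series input of stage 2, R3 + R4 = 31.10 kΩ.
Effective lower resistance at A: R2 ‖ 31.10 = 1.431 kΩ.
First divider: V_A = V_in · 1.431/(5.36 + 1.431) = 1.127 V.

V_A ≈ 1.13 V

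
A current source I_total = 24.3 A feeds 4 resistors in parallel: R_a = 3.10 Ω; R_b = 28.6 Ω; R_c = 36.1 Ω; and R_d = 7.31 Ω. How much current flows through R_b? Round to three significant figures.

Total conductance ΣG = 1/3.10 + 1/28.6 + 1/36.1 + 1/7.31 = 0.5220 (units of 1/Ω).
Current divider: I(R_b) = I_total · G_k/ΣG = 24.3 × (0.03497/0.5220) = 24.3 × 0.06698 = 1.628 A.

I ≈ 1.63 A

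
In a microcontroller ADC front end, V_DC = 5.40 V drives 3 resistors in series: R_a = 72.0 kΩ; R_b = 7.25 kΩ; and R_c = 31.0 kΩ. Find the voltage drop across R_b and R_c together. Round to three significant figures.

V ≈ 1.87 V

Total series resistance ΣR = 72.0 + 7.25 + 31.0 = 110.2 kΩ.
R_{R_b..R_c} = 7.25 + 31.0 = 38.25 kΩ.
Voltage divider: V = V_DC · (38.25 / 110.2) = 5.40 × 0.3469 = 1.873 V.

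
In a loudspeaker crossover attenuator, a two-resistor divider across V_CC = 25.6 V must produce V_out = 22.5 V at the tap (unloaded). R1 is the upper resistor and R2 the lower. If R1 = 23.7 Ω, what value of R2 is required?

R2 ≈ 172 Ω

V_out/V_CC = R2/(R1+R2) = 0.8789.
So R2 = R1 · V_out/(V_CC − V_out) = 23.7 × 22.5/(25.6 − 22.5) = 23.7 × 7.258 = 172.0 Ω.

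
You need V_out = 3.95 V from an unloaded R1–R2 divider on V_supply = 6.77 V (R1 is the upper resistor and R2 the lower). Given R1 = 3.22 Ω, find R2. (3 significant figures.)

Required fraction k = V_out/V_supply = 0.5835.
R2 = R1 · 0.5835/(1 − 0.5835) = 4.510 Ω.

R2 ≈ 4.51 Ω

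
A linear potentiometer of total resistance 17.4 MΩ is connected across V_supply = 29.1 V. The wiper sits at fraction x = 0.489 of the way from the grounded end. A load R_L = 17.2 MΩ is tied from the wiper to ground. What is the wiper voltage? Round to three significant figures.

V_out ≈ 11.4 V

Split the track: R_lower = x·R_p = 8.509 MΩ, R_upper = (1−x)·R_p = 8.891 MΩ.
R_L loads the lower segment: effective lower R = 5.693 MΩ.
Loaded-divider output: V_out = 29.1 × 0.3903 = 11.36 V.
(Unloaded: V_out = x·V_supply = 14.2 V.)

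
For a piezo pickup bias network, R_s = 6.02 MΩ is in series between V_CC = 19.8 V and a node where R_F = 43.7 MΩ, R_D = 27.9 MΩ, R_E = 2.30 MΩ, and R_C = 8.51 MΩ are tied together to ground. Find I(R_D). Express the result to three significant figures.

Equivalent of the parallel group: R_p = 1.637 MΩ.
V_A = 19.8 × 1.637/7.657 = 4.232 V.
I(R_D) = V_A / R_D = 4.232/27.9 = 0.1517 µA.
(Check via current divider: I_total = 2.586 µA; share G_k/ΣG = 0.05866 → same result.)

I ≈ 0.152 µA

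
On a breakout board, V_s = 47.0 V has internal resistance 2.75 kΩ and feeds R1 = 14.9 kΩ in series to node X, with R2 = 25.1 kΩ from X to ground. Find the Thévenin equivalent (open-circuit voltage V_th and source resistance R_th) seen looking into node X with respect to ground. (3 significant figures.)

V_th ≈ 27.6 V, R_th ≈ 10.4 kΩ

R1' = 2.75 + 14.9 = 17.65 kΩ (source resistance + R1).
With X open, the divider is unloaded: V_th = 47.0 × 25.1/42.75 = 27.60 V.
Zeroing V_s shorts the top of R1' to ground, so R_th = R1' ‖ R2 = 10.36 kΩ.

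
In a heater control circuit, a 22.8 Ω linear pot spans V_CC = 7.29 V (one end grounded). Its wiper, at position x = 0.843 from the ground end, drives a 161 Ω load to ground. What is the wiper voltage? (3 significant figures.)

V_out ≈ 6.03 V

Split the track: R_lower = x·R_p = 19.22 Ω, R_upper = (1−x)·R_p = 3.580 Ω.
(x·R_p) ‖ R_L = 17.17 Ω.
Loaded-divider output: V_out = 7.29 × 0.8275 = 6.032 V.
(Unloaded: V_out = x·V_CC = 6.15 V.)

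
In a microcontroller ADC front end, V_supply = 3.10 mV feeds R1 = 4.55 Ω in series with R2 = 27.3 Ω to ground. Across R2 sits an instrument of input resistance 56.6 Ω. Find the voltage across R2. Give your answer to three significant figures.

The load sits in parallel with R2, giving an effective lower resistance R2' = R2·R_L/(R2+R_L) = 18.42 Ω.
Then V_out = V_supply · R2'/(R1 + R2') = 3.10 × 18.42/22.97 = 2.486 mV.

V_out ≈ 2.49 mV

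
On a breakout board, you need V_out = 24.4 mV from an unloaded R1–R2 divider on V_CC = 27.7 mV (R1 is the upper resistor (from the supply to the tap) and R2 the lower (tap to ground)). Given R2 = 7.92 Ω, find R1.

R1 ≈ 1.07 Ω

The divider ratio is R2/(R1+R2) = 24.4/27.7 = 0.8809.
So R1 = R2 · (V_CC/V_out − 1) = 7.92 × (27.7/24.4 − 1) = 7.92 × 0.1352 = 1.071 Ω.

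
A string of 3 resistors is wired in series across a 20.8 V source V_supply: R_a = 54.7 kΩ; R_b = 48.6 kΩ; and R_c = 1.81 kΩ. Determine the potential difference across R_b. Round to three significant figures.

V ≈ 9.62 V

Series total: ΣR = 54.7 + 48.6 + 1.81 = 105.1 kΩ.
V = V_supply · R/ΣR = 20.8 × 0.4624 = 9.617 V.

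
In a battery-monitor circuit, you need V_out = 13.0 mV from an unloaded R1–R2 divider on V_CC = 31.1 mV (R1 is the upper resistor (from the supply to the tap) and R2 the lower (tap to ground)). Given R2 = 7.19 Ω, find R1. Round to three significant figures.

R1 ≈ 10.0 Ω

Required fraction k = V_out/V_CC = 0.4180.
R1 = R2·(1/k − 1) = 7.19 × 1.392 = 10.01 Ω.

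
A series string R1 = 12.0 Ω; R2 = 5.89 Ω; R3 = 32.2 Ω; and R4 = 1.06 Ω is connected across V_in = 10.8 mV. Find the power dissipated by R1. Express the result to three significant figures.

Series current I = V_in/ΣR = 10.8/51.15 = 0.2111 mA.
V(R1) = I·R = 2.534 mV; P = V·I = 2.534 × 0.2111 = 0.5350 µW.

P ≈ 0.535 µW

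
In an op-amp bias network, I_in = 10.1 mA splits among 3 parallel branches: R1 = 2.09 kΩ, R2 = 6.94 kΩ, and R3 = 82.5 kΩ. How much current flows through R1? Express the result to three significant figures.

I ≈ 7.61 mA

Conductances: ΣG = 1/2.09 + 1/6.94 + 1/82.5 = 0.6347 (1/kΩ).
Current divider: I(R1) = I_in · G_k/ΣG = 10.1 × (0.4785/0.6347) = 10.1 × 0.7539 = 7.614 mA.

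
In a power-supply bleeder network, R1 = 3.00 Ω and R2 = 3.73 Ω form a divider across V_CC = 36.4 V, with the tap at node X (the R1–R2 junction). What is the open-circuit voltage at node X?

V_th ≈ 20.2 V

With X open, the divider is unloaded: V_th = 36.4 × 3.73/6.730 = 20.17 V.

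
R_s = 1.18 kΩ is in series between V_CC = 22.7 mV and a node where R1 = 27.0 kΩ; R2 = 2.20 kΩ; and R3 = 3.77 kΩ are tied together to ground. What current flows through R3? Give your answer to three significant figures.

Equivalent of the parallel group: R_p = 1.321 kΩ.
V_A by voltage divider: V_A = 22.7 × 1.321/(1.18 + 1.321) = 11.99 mV.
Branch current I = V_A/R3 = 11.99/3.77 = 3.181 µA.

I ≈ 3.18 µA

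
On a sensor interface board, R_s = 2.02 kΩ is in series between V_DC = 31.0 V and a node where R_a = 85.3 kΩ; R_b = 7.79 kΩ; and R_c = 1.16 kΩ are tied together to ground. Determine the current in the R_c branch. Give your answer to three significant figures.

I ≈ 8.84 mA

Combine the parallel branches: R_p = (1/85.3 + 1/7.79 + 1/1.16)⁻¹ = 0.9978 kΩ.
V_A by voltage divider: V_A = 31.0 × 0.9978/(2.02 + 0.9978) = 10.25 V.
I(R_c) = V_A / R_c = 10.25/1.16 = 8.836 mA.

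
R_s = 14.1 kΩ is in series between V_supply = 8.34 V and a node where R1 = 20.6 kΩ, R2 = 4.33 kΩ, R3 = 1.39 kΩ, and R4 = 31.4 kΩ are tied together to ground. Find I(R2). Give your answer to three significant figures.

Combine the parallel branches: R_p = (1/20.6 + 1/4.33 + 1/1.39 + 1/31.4)⁻¹ = 0.9702 kΩ.
Node voltage V_A = V_supply · R_p/(R_s + R_p) = 8.34 × 0.06438 = 0.5369 V.
I(R2) = V_A / R2 = 0.5369/4.33 = 0.1240 mA.
(Equivalently: I_total = 0.5534 mA, then current-divider fraction G_k/ΣG = 0.2241.)

I ≈ 0.124 mA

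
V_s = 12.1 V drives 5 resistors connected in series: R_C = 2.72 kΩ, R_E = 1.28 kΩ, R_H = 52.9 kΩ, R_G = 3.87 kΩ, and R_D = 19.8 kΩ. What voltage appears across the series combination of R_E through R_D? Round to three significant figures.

ΣR = 2.72 + 1.28 + 52.9 + 3.87 + 19.8 = 80.57 kΩ.
R_{R_E..R_D} = 1.28 + 52.9 + 3.87 + 19.8 = 77.85 kΩ.
By the voltage-divider rule, V = 12.1 × 77.85/80.57 = 11.69 V.

V ≈ 11.7 V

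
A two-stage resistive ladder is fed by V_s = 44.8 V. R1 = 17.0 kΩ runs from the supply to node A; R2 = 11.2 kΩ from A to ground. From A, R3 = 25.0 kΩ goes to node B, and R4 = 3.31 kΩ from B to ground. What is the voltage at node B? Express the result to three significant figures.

V_B ≈ 1.68 V

The second stage (R3 + R4 = 28.31 kΩ) loads node A in parallel with R2.
Effective lower resistance at A: R2 ‖ 28.31 = 8.025 kΩ.
First divider: V_A = V_s · 8.025/(17.0 + 8.025) = 14.37 V.
Then the unloaded second divider: V_B = V_A × R4/(R3+R4) = 14.37 × 0.1169 = 1.680 V.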